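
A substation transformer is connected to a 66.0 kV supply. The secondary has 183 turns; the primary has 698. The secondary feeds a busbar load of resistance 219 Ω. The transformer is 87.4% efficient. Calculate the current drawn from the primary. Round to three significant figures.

V_s = 66000 × 183/698 = 17304 V.
I_s = V_s/R = 17304/219 = 79.012 A.
P_out = V_s I_s = 17304 × 79.012 = 1.3672×10^6 W.
P_in = P_out/η = 1.3672×10^6/0.874 = 1.5643×10^6 W.
I_p = P_in/V_p = 1.5643×10^6/66000 = 23.7 A.

I_p ≈ 23.7 A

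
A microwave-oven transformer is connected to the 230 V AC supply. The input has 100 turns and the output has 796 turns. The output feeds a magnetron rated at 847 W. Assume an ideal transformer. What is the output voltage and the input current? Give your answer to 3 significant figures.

V_out = V_in × N_out/N_in = 230 × 796/100 = 1830.8 V.
I_out = P/V_out = 847/1830.8 = 0.46264 A.
I_in = I_out × N_out/N_in = 0.46264 × 796/100 = 3.68 A.

V_out ≈ 1830 V, I_in ≈ 3.68 A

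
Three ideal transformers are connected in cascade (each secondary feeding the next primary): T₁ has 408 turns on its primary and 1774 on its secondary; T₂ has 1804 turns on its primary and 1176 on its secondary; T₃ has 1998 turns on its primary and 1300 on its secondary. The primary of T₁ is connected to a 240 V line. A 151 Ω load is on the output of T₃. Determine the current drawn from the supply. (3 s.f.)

I_supply ≈ 5.41 A

Secondary of T₁: V = 240.00 × 1774/408 = 1043.5 V.
Secondary of T₂: V = 1043.5 × 1176/1804 = 680.26 V.
Secondary of T₃: V = 680.26 × 1300/1998 = 442.61 V.
I_load = 442.61/151 = 2.9312 A, so P_out = 442.61 × 2.9312 = 1297.4 W.
All ideal ⇒ P_in = P_out, so I_supply = 1297.4/240 = 5.41 A.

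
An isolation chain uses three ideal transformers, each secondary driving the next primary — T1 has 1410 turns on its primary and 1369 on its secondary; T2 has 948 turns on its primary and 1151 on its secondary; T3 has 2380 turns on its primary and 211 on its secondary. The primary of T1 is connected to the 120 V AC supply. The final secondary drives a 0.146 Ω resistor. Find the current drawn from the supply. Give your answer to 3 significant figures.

I_supply ≈ 8.98 A

Secondary of T1: V = 120.00 × 1369/1410 = 116.51 V.
Secondary of T2: V = 116.51 × 1151/948 = 141.46 V.
Secondary of T3: V = 141.46 × 211/2380 = 12.541 V.
I_load = 12.541/0.146 = 85.898 A, so P_out = 12.541 × 85.898 = 1077.3 W.
All ideal ⇒ P_in = P_out, so I_supply = 1077.3/120 = 8.98 A.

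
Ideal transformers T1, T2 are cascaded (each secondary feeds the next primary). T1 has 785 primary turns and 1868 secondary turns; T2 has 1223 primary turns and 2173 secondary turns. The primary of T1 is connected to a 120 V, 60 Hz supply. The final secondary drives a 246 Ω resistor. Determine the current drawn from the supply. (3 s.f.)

Secondary of T1: V = 120.00 × 1868/785 = 285.55 V.
Secondary of T2: V = 285.55 × 2173/1223 = 507.37 V.
I_load = 507.37/246 = 2.0625 A, so P_out = 507.37 × 2.0625 = 1046.4 W.
All ideal ⇒ P_in = P_out, so I_supply = 1046.4/120 = 8.72 A.

I_supply ≈ 8.72 A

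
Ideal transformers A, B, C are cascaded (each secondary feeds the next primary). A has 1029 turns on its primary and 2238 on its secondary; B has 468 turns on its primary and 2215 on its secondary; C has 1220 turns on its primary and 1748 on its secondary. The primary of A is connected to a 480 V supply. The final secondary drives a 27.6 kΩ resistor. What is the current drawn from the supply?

I_supply ≈ 3.78 A

Secondary of A: V = 480.00 × 2238/1029 = 1044.0 V.
Secondary of B: V = 1044.0 × 2215/468 = 4941.0 V.
Secondary of C: V = 4941.0 × 1748/1220 = 7079.4 V.
I_load = 7079.4/27600 = 0.25650 A, so P_out = 7079.4 × 0.25650 = 1815.9 W.
All ideal ⇒ P_in = P_out, so I_supply = 1815.9/480 = 3.78 A.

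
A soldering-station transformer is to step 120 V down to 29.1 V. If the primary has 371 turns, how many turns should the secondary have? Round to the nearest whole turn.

N_s = 90 turns

N_s/N_p = V_s/V_p, so N_s = 371 × 29.1/120 = 90.0 ≈ 90 turns.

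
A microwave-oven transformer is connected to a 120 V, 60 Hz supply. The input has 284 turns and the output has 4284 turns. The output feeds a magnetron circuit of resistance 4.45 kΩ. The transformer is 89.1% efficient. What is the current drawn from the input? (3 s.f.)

I_in ≈ 6.89 A

V_out = 120 × 4284/284 = 1810.1 V.
I_out = V_out/R = 1810.1/4450 = 0.40677 A.
P_out = V_out I_out = 1810.1 × 0.40677 = 736.32 W.
P_in = P_out/η = 736.32/0.891 = 826.39 W.
I_in = P_in/V_in = 826.39/120 = 6.89 A.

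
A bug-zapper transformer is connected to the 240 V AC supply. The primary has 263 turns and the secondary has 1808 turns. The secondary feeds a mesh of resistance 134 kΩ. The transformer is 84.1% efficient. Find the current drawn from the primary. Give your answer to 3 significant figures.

V_s = 240 × 1808/263 = 1649.9 V.
I_s = V_s/R = 1649.9/134000 = 0.012313 A.
P_out = V_s I_s = 1649.9 × 0.012313 = 20.314 W.
P_in = P_out/η = 20.314/0.841 = 24.155 W.
I_p = P_in/V_p = 24.155/240 = 0.101 A.

I_p ≈ 0.101 A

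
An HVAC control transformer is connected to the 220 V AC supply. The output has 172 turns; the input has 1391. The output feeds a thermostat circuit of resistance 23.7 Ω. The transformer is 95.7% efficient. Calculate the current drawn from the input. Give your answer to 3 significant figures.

I_in ≈ 0.148 A

V_out = 220 × 172/1391 = 27.203 V.
I_out = V_out/R = 27.203/23.7 = 1.1478 A.
P_out = V_out I_out = 27.203 × 1.1478 = 31.225 W.
P_in = P_out/η = 31.225/0.957 = 32.628 W.
I_in = P_in/V_in = 32.628/220 = 0.148 A.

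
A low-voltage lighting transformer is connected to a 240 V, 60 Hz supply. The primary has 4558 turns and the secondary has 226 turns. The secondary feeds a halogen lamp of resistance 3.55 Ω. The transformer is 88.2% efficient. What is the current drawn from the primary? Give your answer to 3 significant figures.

I_p ≈ 0.188 A

V_s = 240 × 226/4558 = 11.900 V.
I_s = V_s/R = 11.900/3.55 = 3.3521 A.
P_out = V_s I_s = 11.900 × 3.3521 = 39.890 W.
P_in = P_out/η = 39.890/0.882 = 45.227 W.
I_p = P_in/V_p = 45.227/240 = 0.188 A.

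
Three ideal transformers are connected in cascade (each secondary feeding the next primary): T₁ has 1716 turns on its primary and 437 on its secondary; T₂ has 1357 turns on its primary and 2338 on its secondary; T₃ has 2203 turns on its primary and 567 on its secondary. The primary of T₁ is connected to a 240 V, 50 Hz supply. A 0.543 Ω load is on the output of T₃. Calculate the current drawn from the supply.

I_supply ≈ 5.64 A

Secondary of T₁: V = 240.00 × 437/1716 = 61.119 V.
Secondary of T₂: V = 61.119 × 2338/1357 = 105.30 V.
Secondary of T₃: V = 105.30 × 567/2203 = 27.102 V.
I_load = 27.102/0.543 = 49.912 A, so P_out = 27.102 × 49.912 = 1352.7 W.
All ideal ⇒ P_in = P_out, so I_supply = 1352.7/240 = 5.64 A.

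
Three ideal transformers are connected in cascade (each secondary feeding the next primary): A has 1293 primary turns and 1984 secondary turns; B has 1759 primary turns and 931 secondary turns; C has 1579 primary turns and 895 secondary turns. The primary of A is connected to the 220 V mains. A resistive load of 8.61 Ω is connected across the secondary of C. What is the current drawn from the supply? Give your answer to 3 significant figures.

I_supply ≈ 5.41 A

After A: V = 220.00 × 1984/1293 = 337.57 V.
After B: V = 337.57 × 931/1759 = 178.67 V.
After C: V = 178.67 × 895/1579 = 101.27 V.
I_load = 101.27/8.61 = 11.762 A, so P_out = 101.27 × 11.762 = 1191.2 W.
All ideal ⇒ P_in = P_out, so I_supply = 1191.2/220 = 5.41 A.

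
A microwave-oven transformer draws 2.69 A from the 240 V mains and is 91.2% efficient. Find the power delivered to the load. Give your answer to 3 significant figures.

P_out ≈ 589 W

P_in = V_p I_p = 240 × 2.69 = 645.60 W.
P_out = η P_in = 0.912 × 645.60 = 589 W.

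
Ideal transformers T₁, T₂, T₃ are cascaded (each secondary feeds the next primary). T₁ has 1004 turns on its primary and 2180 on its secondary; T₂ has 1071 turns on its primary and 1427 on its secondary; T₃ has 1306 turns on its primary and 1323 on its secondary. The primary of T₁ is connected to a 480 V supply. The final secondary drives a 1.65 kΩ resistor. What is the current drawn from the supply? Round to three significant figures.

Secondary of T₁: V = 480.00 × 2180/1004 = 1042.2 V.
Secondary of T₂: V = 1042.2 × 1427/1071 = 1388.7 V.
Secondary of T₃: V = 1388.7 × 1323/1306 = 1406.7 V.
I_load = 1406.7/1650 = 0.85257 A, so P_out = 1406.7 × 0.85257 = 1199.4 W.
All ideal ⇒ P_in = P_out, so I_supply = 1199.4/480 = 2.50 A.

I_supply ≈ 2.50 A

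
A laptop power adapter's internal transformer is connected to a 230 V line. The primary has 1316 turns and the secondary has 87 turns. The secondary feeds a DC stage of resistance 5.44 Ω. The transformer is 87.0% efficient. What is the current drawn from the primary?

V_s = 230 × 87/1316 = 15.205 V.
I_s = V_s/R = 15.205/5.44 = 2.7951 A.
P_out = V_s I_s = 15.205 × 2.7951 = 42.499 W.
P_in = P_out/η = 42.499/0.870 = 48.850 W.
I_p = P_in/V_p = 48.850/230 = 0.212 A.

I_p ≈ 0.212 A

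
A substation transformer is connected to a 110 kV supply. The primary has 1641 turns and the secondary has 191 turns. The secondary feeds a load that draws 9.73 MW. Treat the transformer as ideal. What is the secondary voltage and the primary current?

V_s ≈ 12800 V, I_p ≈ 88.5 A

V_s = V_p × N_s/N_p = 110000 × 191/1641 = 12803 V.
I_s = P/V_s = 9.73×10^6/12803 = 759.97 A.
I_p = I_s × N_s/N_p = 759.97 × 191/1641 = 88.5 A.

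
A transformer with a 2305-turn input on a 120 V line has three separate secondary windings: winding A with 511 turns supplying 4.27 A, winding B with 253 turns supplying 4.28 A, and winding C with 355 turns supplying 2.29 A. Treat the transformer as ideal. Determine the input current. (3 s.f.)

V_A = 120 × 511/2305 = 26.603 V; V_B = 120 × 253/2305 = 13.171 V; V_C = 120 × 355/2305 = 18.482 V.
P_out = V_A I_A + V_B I_B + V_C I_C = 26.603×4.27 + 13.171×4.28 + 18.482×2.29 = 113.59 + 56.373 + 42.323 = 212.29 W.
Ideal ⇒ P_in = P_out, so I_in = P_out/V_in = 212.29/120 = 1.77 A.

I_in ≈ 1.77 A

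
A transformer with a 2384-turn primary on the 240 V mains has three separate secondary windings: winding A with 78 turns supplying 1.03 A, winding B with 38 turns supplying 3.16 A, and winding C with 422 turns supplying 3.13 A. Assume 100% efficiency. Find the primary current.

V_A = 240 × 78/2384 = 7.8523 V; V_B = 240 × 38/2384 = 3.8255 V; V_C = 240 × 422/2384 = 42.483 V.
P_out = V_A I_A + V_B I_B + V_C I_C = 7.8523×1.03 + 3.8255×3.16 + 42.483×3.13 = 8.0879 + 12.089 + 132.97 = 153.15 W.
Ideal ⇒ P_in = P_out, so I_p = P_out/V_p = 153.15/240 = 0.638 A.

I_p ≈ 0.638 A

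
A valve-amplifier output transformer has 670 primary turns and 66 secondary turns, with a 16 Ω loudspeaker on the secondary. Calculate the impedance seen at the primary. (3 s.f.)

Z_p = (N_p/N_s)² × Z_s = (670/66)² × 16 = 1650 Ω.

Z_p ≈ 1650 Ω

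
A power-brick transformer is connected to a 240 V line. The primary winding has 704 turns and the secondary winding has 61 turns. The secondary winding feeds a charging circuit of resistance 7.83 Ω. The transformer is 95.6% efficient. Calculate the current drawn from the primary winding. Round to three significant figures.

V_s = 240 × 61/704 = 20.795 V.
I_s = V_s/R = 20.795/7.83 = 2.6559 A.
P_out = V_s I_s = 20.795 × 2.6559 = 55.230 W.
P_in = P_out/η = 55.230/0.956 = 57.772 W.
I_p = P_in/V_p = 57.772/240 = 0.241 A.

I_p ≈ 0.241 A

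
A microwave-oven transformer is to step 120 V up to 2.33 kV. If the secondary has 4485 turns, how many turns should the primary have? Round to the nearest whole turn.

N_p/N_s = V_p/V_s, so N_p = 4485 × 120/2330 = 231.0 ≈ 231 turns.

N_p = 231 turns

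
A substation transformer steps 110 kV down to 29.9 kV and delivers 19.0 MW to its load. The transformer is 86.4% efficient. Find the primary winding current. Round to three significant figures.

P_in = P_out/η = 1.90×10^7/0.864 = 2.1991×10^7 W.
I_p = P_in/V_p = 2.1991×10^7/110000 = 200 A.

I_p ≈ 200 A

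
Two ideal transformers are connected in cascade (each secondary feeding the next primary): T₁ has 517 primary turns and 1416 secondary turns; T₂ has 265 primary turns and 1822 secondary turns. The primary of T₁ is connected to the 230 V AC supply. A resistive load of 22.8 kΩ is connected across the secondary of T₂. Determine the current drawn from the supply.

Secondary of T₁: V = 230.00 × 1416/517 = 629.94 V.
Secondary of T₂: V = 629.94 × 1822/265 = 4331.1 V.
I_load = 4331.1/22800 = 0.18996 A, so P_out = 4331.1 × 0.18996 = 822.76 W.
All ideal ⇒ P_in = P_out, so I_supply = 822.76/230 = 3.58 A.

I_supply ≈ 3.58 A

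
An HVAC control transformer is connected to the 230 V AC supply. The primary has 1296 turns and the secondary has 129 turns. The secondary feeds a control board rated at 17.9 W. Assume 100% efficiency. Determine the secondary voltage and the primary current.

V_s ≈ 22.9 V, I_p ≈ 0.0778 A

V_s = V_p × N_s/N_p = 230 × 129/1296 = 22.894 V.
I_s = P/V_s = 17.9/22.894 = 0.78188 A.
I_p = I_s × N_s/N_p = 0.78188 × 129/1296 = 0.0778 A.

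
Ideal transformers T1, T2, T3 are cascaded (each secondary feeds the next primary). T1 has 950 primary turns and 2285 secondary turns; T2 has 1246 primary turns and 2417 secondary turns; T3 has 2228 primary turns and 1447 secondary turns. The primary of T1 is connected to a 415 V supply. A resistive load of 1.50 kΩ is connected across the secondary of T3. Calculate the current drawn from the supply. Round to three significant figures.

After T1: V = 415.00 × 2285/950 = 998.18 V.
After T2: V = 998.18 × 2417/1246 = 1936.3 V.
After T3: V = 1936.3 × 1447/2228 = 1257.5 V.
I_load = 1257.5/1500 = 0.83836 A, so P_out = 1257.5 × 0.83836 = 1054.3 W.
All ideal ⇒ P_in = P_out, so I_supply = 1054.3/415 = 2.54 A.

I_supply ≈ 2.54 A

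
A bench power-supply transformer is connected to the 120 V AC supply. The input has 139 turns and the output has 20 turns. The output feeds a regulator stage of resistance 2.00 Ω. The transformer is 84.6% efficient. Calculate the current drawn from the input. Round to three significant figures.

I_in ≈ 1.47 A

V_out = 120 × 20/139 = 17.266 V.
I_out = V_out/R = 17.266/2.00 = 8.6331 A.
P_out = V_out I_out = 17.266 × 8.6331 = 149.06 W.
P_in = P_out/η = 149.06/0.846 = 176.19 W.
I_in = P_in/V_in = 176.19/120 = 1.47 A.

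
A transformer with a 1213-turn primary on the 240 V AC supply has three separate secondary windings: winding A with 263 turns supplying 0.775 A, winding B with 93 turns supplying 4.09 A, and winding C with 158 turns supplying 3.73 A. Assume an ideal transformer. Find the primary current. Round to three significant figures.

I_p ≈ 0.967 A

V_A = 240 × 263/1213 = 52.036 V; V_B = 240 × 93/1213 = 18.401 V; V_C = 240 × 158/1213 = 31.261 V.
P_out = V_A I_A + V_B I_B + V_C I_C = 52.036×0.775 + 18.401×4.09 + 31.261×3.73 = 40.328 + 75.259 + 116.60 = 232.19 W.
Ideal ⇒ P_in = P_out, so I_p = P_out/V_p = 232.19/240 = 0.967 A.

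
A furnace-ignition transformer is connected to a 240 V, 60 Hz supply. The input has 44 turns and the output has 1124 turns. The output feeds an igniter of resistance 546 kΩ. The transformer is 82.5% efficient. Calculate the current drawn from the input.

V_out = 240 × 1124/44 = 6130.9 V.
I_out = V_out/R = 6130.9/546000 = 0.011229 A.
P_out = V_out I_out = 6130.9 × 0.011229 = 68.843 W.
P_in = P_out/η = 68.843/0.825 = 83.446 W.
I_in = P_in/V_in = 83.446/240 = 0.348 A.

I_in ≈ 0.348 A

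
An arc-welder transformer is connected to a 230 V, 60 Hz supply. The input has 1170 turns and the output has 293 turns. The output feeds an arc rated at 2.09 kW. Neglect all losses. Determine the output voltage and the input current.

V_out ≈ 57.6 V, I_in ≈ 9.09 A

V_out = V_in × N_out/N_in = 230 × 293/1170 = 57.598 V.
I_out = P/V_out = 2090/57.598 = 36.286 A.
I_in = I_out × N_out/N_in = 36.286 × 293/1170 = 9.09 A.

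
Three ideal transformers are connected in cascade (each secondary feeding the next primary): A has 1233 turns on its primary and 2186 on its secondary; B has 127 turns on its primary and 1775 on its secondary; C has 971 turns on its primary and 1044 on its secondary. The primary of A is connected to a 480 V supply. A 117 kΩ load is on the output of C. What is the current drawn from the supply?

After A: V = 480.00 × 2186/1233 = 851.00 V.
After B: V = 851.00 × 1775/127 = 11894 V.
After C: V = 11894 × 1044/971 = 12788 V.
I_load = 12788/117000 = 0.10930 A, so P_out = 12788 × 0.10930 = 1397.7 W.
All ideal ⇒ P_in = P_out, so I_supply = 1397.7/480 = 2.91 A.

I_supply ≈ 2.91 A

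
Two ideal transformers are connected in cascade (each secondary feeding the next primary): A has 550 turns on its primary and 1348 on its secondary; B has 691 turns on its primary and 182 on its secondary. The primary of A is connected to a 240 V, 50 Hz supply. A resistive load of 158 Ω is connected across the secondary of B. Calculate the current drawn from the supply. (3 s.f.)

I_supply ≈ 0.633 A

After A: V = 240.00 × 1348/550 = 588.22 V.
After B: V = 588.22 × 182/691 = 154.93 V.
I_load = 154.93/158 = 0.98056 A, so P_out = 154.93 × 0.98056 = 151.92 W.
All ideal ⇒ P_in = P_out, so I_supply = 151.92/240 = 0.633 A.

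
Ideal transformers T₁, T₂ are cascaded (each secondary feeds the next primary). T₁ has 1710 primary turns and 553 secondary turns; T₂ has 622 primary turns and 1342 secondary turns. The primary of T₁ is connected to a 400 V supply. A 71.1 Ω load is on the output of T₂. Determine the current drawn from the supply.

I_supply ≈ 2.74 A

After T₁: V = 400.00 × 553/1710 = 129.36 V.
After T₂: V = 129.36 × 1342/622 = 279.09 V.
I_load = 279.09/71.1 = 3.9254 A, so P_out = 279.09 × 3.9254 = 1095.6 W.
All ideal ⇒ P_in = P_out, so I_supply = 1095.6/400 = 2.74 A.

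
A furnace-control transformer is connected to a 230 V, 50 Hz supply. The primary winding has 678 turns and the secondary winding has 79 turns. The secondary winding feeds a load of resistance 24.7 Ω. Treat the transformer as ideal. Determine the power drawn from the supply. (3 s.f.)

V_s = V_p × N_s/N_p = 230 × 79/678 = 26.799 V.
I_s = V_s/R = 26.799/24.7 = 1.0850 A.
I_p = I_s × N_s/N_p = 1.0850 × 79/678 = 0.12642 A.
P = V_p I_p = 230 × 0.12642 = 29.1 W.

P ≈ 29.1 W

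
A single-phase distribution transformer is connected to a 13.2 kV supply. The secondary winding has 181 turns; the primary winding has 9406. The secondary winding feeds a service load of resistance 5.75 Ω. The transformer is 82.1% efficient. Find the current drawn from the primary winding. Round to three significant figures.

V_s = 13200 × 181/9406 = 254.01 V.
I_s = V_s/R = 254.01/5.75 = 44.175 A.
P_out = V_s I_s = 254.01 × 44.175 = 11221 W.
P_in = P_out/η = 11221/0.821 = 13667 W.
I_p = P_in/V_p = 13667/13200 = 1.04 A.

I_p ≈ 1.04 A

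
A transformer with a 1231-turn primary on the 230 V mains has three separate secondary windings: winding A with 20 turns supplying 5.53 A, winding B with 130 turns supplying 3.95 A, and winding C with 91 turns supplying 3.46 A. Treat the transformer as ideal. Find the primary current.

V_A = 230 × 20/1231 = 3.7368 V; V_B = 230 × 130/1231 = 24.289 V; V_C = 230 × 91/1231 = 17.002 V.
P_out = V_A I_A + V_B I_B + V_C I_C = 3.7368×5.53 + 24.289×3.95 + 17.002×3.46 = 20.665 + 95.942 + 58.828 = 175.44 W.
Ideal ⇒ P_in = P_out, so I_p = P_out/V_p = 175.44/230 = 0.763 A.

I_p ≈ 0.763 A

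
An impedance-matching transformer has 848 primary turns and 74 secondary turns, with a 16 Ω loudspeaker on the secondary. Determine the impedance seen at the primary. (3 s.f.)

Z_p = (N_p/N_s)² × Z_s = (848/74)² × 16 = 2100 Ω.

Z_p ≈ 2100 Ω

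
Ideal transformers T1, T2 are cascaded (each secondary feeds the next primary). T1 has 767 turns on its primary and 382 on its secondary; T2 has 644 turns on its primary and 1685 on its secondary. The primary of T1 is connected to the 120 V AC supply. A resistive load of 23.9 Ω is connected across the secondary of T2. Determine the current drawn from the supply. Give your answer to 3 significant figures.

I_supply ≈ 8.53 A

Secondary of T1: V = 120.00 × 382/767 = 59.765 V.
Secondary of T2: V = 59.765 × 1685/644 = 156.37 V.
I_load = 156.37/23.9 = 6.5428 A, so P_out = 156.37 × 6.5428 = 1023.1 W.
All ideal ⇒ P_in = P_out, so I_supply = 1023.1/120 = 8.53 A.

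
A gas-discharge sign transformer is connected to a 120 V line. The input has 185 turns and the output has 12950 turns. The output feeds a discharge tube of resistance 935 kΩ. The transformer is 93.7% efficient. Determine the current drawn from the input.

V_out = 120 × 12950/185 = 8400.0 V.
I_out = V_out/R = 8400.0/935000 = 0.0089840 A.
P_out = V_out I_out = 8400.0 × 0.0089840 = 75.465 W.
P_in = P_out/η = 75.465/0.937 = 80.539 W.
I_in = P_in/V_in = 80.539/120 = 0.671 A.

I_in ≈ 0.671 A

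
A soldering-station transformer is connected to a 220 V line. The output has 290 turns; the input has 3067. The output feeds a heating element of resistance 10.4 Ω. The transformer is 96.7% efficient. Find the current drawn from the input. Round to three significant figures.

I_in ≈ 0.196 A

V_out = 220 × 290/3067 = 20.802 V.
I_out = V_out/R = 20.802/10.4 = 2.0002 A.
P_out = V_out I_out = 20.802 × 2.0002 = 41.608 W.
P_in = P_out/η = 41.608/0.967 = 43.028 W.
I_in = P_in/V_in = 43.028/220 = 0.196 A.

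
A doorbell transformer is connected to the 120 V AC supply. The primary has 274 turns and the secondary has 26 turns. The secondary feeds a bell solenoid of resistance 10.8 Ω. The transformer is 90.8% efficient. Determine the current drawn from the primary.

I_p ≈ 0.110 A

V_s = 120 × 26/274 = 11.387 V.
I_s = V_s/R = 11.387/10.8 = 1.0543 A.
P_out = V_s I_s = 11.387 × 1.0543 = 12.006 W.
P_in = P_out/η = 12.006/0.908 = 13.222 W.
I_p = P_in/V_p = 13.222/120 = 0.110 A.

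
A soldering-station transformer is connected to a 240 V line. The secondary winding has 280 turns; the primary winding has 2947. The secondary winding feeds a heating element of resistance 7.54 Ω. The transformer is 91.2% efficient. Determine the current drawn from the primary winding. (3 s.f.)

V_s = 240 × 280/2947 = 22.803 V.
I_s = V_s/R = 22.803/7.54 = 3.0243 A.
P_out = V_s I_s = 22.803 × 3.0243 = 68.962 W.
P_in = P_out/η = 68.962/0.912 = 75.616 W.
I_p = P_in/V_p = 75.616/240 = 0.315 A.

I_p ≈ 0.315 A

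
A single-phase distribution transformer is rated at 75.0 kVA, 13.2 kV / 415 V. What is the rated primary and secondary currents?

I_p = S/V_p = 75000/13200 = 5.68 A.
I_s = S/V_s = 75000/415 = 181 A.

I_p ≈ 5.68 A, I_s ≈ 181 A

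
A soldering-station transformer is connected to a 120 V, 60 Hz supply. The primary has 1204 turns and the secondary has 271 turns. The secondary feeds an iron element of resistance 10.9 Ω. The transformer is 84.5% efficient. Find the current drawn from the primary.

V_s = 120 × 271/1204 = 27.010 V.
I_s = V_s/R = 27.010/10.9 = 2.4780 A.
P_out = V_s I_s = 27.010 × 2.4780 = 66.930 W.
P_in = P_out/η = 66.930/0.845 = 79.207 W.
I_p = P_in/V_p = 79.207/120 = 0.660 A.

I_p ≈ 0.660 A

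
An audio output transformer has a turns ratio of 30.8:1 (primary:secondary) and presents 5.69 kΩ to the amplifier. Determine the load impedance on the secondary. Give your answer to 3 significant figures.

Z_s ≈ 6.00 Ω

Z_s = Z_p/(N_p/N_s)² = 5690/30.8² = 6.00 Ω.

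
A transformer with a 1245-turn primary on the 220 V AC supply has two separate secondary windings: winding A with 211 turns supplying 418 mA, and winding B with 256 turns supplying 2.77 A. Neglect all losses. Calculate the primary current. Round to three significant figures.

V_A = 220 × 211/1245 = 37.285 V; V_B = 220 × 256/1245 = 45.237 V.
P_out = V_A I_A + V_B I_B = 37.285×0.418 + 45.237×2.77 = 15.585 + 125.31 = 140.89 W.
Ideal ⇒ P_in = P_out, so I_p = P_out/V_p = 140.89/220 = 0.640 A.

I_p ≈ 0.640 A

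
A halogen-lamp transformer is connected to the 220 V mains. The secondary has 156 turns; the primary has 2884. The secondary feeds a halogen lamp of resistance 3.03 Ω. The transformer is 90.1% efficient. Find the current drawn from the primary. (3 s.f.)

V_s = 220 × 156/2884 = 11.900 V.
I_s = V_s/R = 11.900/3.03 = 3.9274 A.
P_out = V_s I_s = 11.900 × 3.9274 = 46.737 W.
P_in = P_out/η = 46.737/0.901 = 51.872 W.
I_p = P_in/V_p = 51.872/220 = 0.236 A.

I_p ≈ 0.236 A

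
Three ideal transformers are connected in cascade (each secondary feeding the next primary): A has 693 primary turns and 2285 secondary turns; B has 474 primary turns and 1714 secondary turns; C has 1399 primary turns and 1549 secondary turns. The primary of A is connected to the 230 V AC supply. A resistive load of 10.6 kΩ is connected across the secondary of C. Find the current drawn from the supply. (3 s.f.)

After A: V = 230.00 × 2285/693 = 758.37 V.
After B: V = 758.37 × 1714/474 = 2742.3 V.
After C: V = 2742.3 × 1549/1399 = 3036.3 V.
I_load = 3036.3/10600 = 0.28644 A, so P_out = 3036.3 × 0.28644 = 869.74 W.
All ideal ⇒ P_in = P_out, so I_supply = 869.74/230 = 3.78 A.

I_supply ≈ 3.78 A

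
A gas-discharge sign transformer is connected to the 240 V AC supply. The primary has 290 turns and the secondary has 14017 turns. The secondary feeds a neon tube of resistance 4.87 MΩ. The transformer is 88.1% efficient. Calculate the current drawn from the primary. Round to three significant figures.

I_p ≈ 0.131 A

V_s = 240 × 14017/290 = 11600 V.
I_s = V_s/R = 11600/(4.87×10^6) = 0.0023820 A.
P_out = V_s I_s = 11600 × 0.0023820 = 27.632 W.
P_in = P_out/η = 27.632/0.881 = 31.364 W.
I_p = P_in/V_p = 31.364/240 = 0.131 A.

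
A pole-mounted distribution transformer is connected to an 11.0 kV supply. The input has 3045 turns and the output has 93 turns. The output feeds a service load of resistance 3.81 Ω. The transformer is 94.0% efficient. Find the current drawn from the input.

V_out = 11000 × 93/3045 = 335.96 V.
I_out = V_out/R = 335.96/3.81 = 88.179 A.
P_out = V_out I_out = 335.96 × 88.179 = 29625 W.
P_in = P_out/η = 29625/0.940 = 31515 W.
I_in = P_in/V_in = 31515/11000 = 2.87 A.

I_in ≈ 2.87 A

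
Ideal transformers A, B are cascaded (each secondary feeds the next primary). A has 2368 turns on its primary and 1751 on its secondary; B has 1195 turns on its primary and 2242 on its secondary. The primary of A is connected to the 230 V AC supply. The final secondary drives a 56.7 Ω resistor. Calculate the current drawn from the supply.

Secondary of A: V = 230.00 × 1751/2368 = 170.07 V.
Secondary of B: V = 170.07 × 2242/1195 = 319.08 V.
I_load = 319.08/56.7 = 5.6275 A, so P_out = 319.08 × 5.6275 = 1795.6 W.
All ideal ⇒ P_in = P_out, so I_supply = 1795.6/230 = 7.81 A.

I_supply ≈ 7.81 A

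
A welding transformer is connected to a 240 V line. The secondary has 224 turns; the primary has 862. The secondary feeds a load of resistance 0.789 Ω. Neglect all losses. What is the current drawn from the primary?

I_p ≈ 20.5 A

V_s = V_p × N_s/N_p = 240 × 224/862 = 62.367 V.
I_s = V_s/R = 62.367/0.789 = 79.045 A.
For an ideal transformer I_p N_p = I_s N_s, so I_p = 79.045 × 224/862 = 20.5 A.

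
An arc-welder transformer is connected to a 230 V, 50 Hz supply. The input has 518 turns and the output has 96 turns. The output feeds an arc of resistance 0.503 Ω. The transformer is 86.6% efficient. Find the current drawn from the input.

I_in ≈ 18.1 A

V_out = 230 × 96/518 = 42.625 V.
I_out = V_out/R = 42.625/0.503 = 84.743 A.
P_out = V_out I_out = 42.625 × 84.743 = 3612.2 W.
P_in = P_out/η = 3612.2/0.866 = 4171.1 W.
I_in = P_in/V_in = 4171.1/230 = 18.1 A.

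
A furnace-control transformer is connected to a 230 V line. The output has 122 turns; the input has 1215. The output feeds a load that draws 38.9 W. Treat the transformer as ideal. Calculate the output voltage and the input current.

V_out ≈ 23.1 V, I_in ≈ 0.169 A

V_out = V_in × N_out/N_in = 230 × 122/1215 = 23.095 V.
I_out = P/V_out = 38.9/23.095 = 1.6844 A.
I_in = I_out × N_out/N_in = 1.6844 × 122/1215 = 0.169 A.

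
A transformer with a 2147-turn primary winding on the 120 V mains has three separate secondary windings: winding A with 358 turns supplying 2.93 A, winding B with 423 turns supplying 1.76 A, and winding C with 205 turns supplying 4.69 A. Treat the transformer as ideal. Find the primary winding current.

I_p ≈ 1.28 A

V_A = 120 × 358/2147 = 20.009 V; V_B = 120 × 423/2147 = 23.642 V; V_C = 120 × 205/2147 = 11.458 V.
P_out = V_A I_A + V_B I_B + V_C I_C = 20.009×2.93 + 23.642×1.76 + 11.458×4.69 = 58.627 + 41.610 + 53.737 = 153.98 W.
Ideal ⇒ P_in = P_out, so I_p = P_out/V_p = 153.98/120 = 1.28 A.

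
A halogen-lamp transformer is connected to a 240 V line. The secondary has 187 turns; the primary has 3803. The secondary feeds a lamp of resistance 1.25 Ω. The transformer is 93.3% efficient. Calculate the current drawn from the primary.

I_p ≈ 0.498 A

V_s = 240 × 187/3803 = 11.801 V.
I_s = V_s/R = 11.801/1.25 = 9.4410 A.
P_out = V_s I_s = 11.801 × 9.4410 = 111.41 W.
P_in = P_out/η = 111.41/0.933 = 119.42 W.
I_p = P_in/V_p = 119.42/240 = 0.498 A.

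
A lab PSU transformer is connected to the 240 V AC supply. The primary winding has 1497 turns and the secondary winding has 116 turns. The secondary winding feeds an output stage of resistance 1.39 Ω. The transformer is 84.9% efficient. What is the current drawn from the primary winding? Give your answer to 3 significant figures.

V_s = 240 × 116/1497 = 18.597 V.
I_s = V_s/R = 18.597/1.39 = 13.379 A.
P_out = V_s I_s = 18.597 × 13.379 = 248.82 W.
P_in = P_out/η = 248.82/0.849 = 293.07 W.
I_p = P_in/V_p = 293.07/240 = 1.22 A.

I_p ≈ 1.22 A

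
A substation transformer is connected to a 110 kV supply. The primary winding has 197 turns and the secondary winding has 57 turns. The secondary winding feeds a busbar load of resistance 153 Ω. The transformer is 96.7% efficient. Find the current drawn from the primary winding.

V_s = 110000 × 57/197 = 31827 V.
I_s = V_s/R = 31827/153 = 208.02 A.
P_out = V_s I_s = 31827 × 208.02 = 6.6208×10^6 W.
P_in = P_out/η = 6.6208×10^6/0.967 = 6.8468×10^6 W.
I_p = P_in/V_p = 6.8468×10^6/110000 = 62.2 A.

I_p ≈ 62.2 A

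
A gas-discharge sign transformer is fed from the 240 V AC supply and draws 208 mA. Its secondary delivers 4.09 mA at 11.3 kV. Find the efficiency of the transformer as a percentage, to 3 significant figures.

P_in = 240 × 0.208 = 49.9200 W.
P_out = 11300 × 0.00409 = 46.2170 W.
η = P_out/P_in = 46.2170/49.9200 = 0.926.

η ≈ 92.6%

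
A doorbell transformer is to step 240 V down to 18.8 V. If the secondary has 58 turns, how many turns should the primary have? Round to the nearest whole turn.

N_p/N_s = V_p/V_s, so N_p = 58 × 240/18.8 = 740.4 ≈ 740 turns.

N_p = 740 turns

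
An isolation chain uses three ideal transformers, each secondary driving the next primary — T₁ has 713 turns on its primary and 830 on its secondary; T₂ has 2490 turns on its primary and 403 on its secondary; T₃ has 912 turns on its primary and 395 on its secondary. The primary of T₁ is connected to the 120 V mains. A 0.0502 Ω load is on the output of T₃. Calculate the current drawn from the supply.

I_supply ≈ 15.9 A

Secondary of T₁: V = 120.00 × 830/713 = 139.69 V.
Secondary of T₂: V = 139.69 × 403/2490 = 22.609 V.
Secondary of T₃: V = 22.609 × 395/912 = 9.7921 V.
I_load = 9.7921/0.0502 = 195.06 A, so P_out = 9.7921 × 195.06 = 1910.1 W.
All ideal ⇒ P_in = P_out, so I_supply = 1910.1/120 = 15.9 A.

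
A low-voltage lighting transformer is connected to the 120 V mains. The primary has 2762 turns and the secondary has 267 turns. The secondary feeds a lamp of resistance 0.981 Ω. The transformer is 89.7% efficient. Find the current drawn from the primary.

V_s = 120 × 267/2762 = 11.600 V.
I_s = V_s/R = 11.600/0.981 = 11.825 A.
P_out = V_s I_s = 11.600 × 11.825 = 137.17 W.
P_in = P_out/η = 137.17/0.897 = 152.92 W.
I_p = P_in/V_p = 152.92/120 = 1.27 A.

I_p ≈ 1.27 A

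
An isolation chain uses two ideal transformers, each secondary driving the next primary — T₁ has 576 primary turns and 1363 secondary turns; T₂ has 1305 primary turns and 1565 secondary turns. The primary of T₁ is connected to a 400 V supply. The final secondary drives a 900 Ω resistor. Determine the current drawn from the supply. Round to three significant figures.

After T₁: V = 400.00 × 1363/576 = 946.53 V.
After T₂: V = 946.53 × 1565/1305 = 1135.1 V.
I_load = 1135.1/900 = 1.2612 A, so P_out = 1135.1 × 1.2612 = 1431.6 W.
All ideal ⇒ P_in = P_out, so I_supply = 1431.6/400 = 3.58 A.

I_supply ≈ 3.58 A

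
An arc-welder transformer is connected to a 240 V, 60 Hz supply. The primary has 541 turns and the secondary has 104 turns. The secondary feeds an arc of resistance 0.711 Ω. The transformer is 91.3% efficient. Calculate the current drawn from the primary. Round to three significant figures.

V_s = 240 × 104/541 = 46.137 V.
I_s = V_s/R = 46.137/0.711 = 64.890 A.
P_out = V_s I_s = 46.137 × 64.890 = 2993.8 W.
P_in = P_out/η = 2993.8/0.913 = 3279.1 W.
I_p = P_in/V_p = 3279.1/240 = 13.7 A.

I_p ≈ 13.7 A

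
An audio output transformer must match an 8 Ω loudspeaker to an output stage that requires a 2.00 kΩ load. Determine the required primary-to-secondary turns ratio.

N_p/N_s ≈ 15.8

Z_p/Z_s = (N_p/N_s)², so N_p/N_s = √(2000/8) = √250 = 15.8.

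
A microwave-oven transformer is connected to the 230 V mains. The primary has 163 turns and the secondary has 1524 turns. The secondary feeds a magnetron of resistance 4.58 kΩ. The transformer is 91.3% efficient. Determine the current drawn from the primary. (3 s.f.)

V_s = 230 × 1524/163 = 2150.4 V.
I_s = V_s/R = 2150.4/4580 = 0.46953 A.
P_out = V_s I_s = 2150.4 × 0.46953 = 1009.7 W.
P_in = P_out/η = 1009.7/0.913 = 1105.9 W.
I_p = P_in/V_p = 1105.9/230 = 4.81 A.

I_p ≈ 4.81 A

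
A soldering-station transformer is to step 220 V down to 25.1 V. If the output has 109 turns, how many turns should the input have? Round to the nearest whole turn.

N_in = 955 turns

N_in/N_out = V_in/V_out, so N_in = 109 × 220/25.1 = 955.4 ≈ 955 turns.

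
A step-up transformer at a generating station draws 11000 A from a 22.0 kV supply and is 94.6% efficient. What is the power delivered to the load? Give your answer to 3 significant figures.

P_in = V_p I_p = 22000 × 11000 = 2.4200×10^8 W.
P_out = η P_in = 0.946 × 2.4200×10^8 = 2.29×10^8 W.

P_out ≈ 2.29×10^8 W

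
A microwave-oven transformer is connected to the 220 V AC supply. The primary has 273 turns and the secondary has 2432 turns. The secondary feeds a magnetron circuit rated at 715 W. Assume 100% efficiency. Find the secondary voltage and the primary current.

V_s = V_p × N_s/N_p = 220 × 2432/273 = 1959.9 V.
I_s = P/V_s = 715/1959.9 = 0.36482 A.
I_p = I_s × N_s/N_p = 0.36482 × 2432/273 = 3.25 A.

V_s ≈ 1960 V, I_p ≈ 3.25 A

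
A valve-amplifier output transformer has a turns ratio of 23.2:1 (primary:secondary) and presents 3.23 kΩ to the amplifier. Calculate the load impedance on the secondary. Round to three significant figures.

Z_s ≈ 6.00 Ω

Z_s = Z_p/(N_p/N_s)² = 3230/23.2² = 6.00 Ω.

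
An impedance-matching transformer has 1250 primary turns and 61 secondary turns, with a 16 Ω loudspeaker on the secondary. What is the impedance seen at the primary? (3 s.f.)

Z_p = (N_p/N_s)² × Z_s = (1250/61)² × 16 = 6720 Ω.

Z_p ≈ 6720 Ω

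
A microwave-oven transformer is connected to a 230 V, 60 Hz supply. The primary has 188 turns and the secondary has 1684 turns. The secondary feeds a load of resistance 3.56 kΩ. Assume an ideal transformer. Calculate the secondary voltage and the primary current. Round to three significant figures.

V_s ≈ 2060 V, I_p ≈ 5.18 A

V_s = V_p × N_s/N_p = 230 × 1684/188 = 2060.2 V.
I_s = V_s/R = 2060.2/3560 = 0.57871 A.
I_p = I_s × N_s/N_p = 0.57871 × 1684/188 = 5.18 A.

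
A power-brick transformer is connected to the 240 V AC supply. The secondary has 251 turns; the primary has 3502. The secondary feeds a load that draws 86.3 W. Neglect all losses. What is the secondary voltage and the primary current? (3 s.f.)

V_s ≈ 17.2 V, I_p ≈ 0.360 A

V_s = V_p × N_s/N_p = 240 × 251/3502 = 17.202 V.
I_s = P/V_s = 86.3/17.202 = 5.0170 A.
I_p = I_s × N_s/N_p = 5.0170 × 251/3502 = 0.360 A.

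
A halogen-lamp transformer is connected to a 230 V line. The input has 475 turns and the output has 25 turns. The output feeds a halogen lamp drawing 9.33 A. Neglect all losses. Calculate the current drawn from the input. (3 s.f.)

For an ideal transformer I_in N_in = I_out N_out, so I_in = 9.33 × 25/475 = 0.491 A.

I_in ≈ 0.491 A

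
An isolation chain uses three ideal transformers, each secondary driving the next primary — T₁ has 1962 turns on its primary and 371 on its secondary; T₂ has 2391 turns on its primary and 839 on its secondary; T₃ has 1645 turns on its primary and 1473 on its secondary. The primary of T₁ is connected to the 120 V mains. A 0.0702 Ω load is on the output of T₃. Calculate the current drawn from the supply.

I_supply ≈ 6.03 A

After T₁: V = 120.00 × 371/1962 = 22.691 V.
After T₂: V = 22.691 × 839/2391 = 7.9623 V.
After T₃: V = 7.9623 × 1473/1645 = 7.1298 V.
I_load = 7.1298/0.0702 = 101.56 A, so P_out = 7.1298 × 101.56 = 724.13 W.
All ideal ⇒ P_in = P_out, so I_supply = 724.13/120 = 6.03 A.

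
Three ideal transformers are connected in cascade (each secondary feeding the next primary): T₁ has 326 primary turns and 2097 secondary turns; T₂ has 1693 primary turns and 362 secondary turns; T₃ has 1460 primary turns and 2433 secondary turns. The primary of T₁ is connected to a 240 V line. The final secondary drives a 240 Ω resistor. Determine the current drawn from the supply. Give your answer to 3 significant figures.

I_supply ≈ 5.25 A

Secondary of T₁: V = 240.00 × 2097/326 = 1543.8 V.
Secondary of T₂: V = 1543.8 × 362/1693 = 330.10 V.
Secondary of T₃: V = 330.10 × 2433/1460 = 550.09 V.
I_load = 550.09/240 = 2.2920 A, so P_out = 550.09 × 2.2920 = 1260.8 W.
All ideal ⇒ P_in = P_out, so I_supply = 1260.8/240 = 5.25 A.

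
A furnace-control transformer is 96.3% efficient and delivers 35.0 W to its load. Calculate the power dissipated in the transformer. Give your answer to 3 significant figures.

P_loss ≈ 1.34 W

P_in = P_out/η = 35.0/0.963 = 36.3448 W.
P_loss = P_in − P_out = 36.3448 − 35.0 = 1.34 W.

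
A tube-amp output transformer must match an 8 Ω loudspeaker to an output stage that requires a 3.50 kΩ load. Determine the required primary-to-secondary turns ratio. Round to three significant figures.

Z_p/Z_s = (N_p/N_s)², so N_p/N_s = √(3500/8) = √438 = 20.9.

N_p/N_s ≈ 20.9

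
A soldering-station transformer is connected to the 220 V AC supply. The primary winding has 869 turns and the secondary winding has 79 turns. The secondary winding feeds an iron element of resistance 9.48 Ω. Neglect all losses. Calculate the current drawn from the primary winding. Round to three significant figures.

I_p ≈ 0.192 A

V_s = V_p × N_s/N_p = 220 × 79/869 = 20.000 V.
I_s = V_s/R = 20.000/9.48 = 2.1097 A.
For an ideal transformer I_p N_p = I_s N_s, so I_p = 2.1097 × 79/869 = 0.192 A.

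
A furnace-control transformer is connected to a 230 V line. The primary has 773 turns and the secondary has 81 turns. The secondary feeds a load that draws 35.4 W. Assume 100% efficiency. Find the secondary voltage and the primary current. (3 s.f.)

V_s ≈ 24.1 V, I_p ≈ 0.154 A

V_s = V_p × N_s/N_p = 230 × 81/773 = 24.101 V.
I_s = P/V_s = 35.4/24.101 = 1.4688 A.
I_p = I_s × N_s/N_p = 1.4688 × 81/773 = 0.154 A.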